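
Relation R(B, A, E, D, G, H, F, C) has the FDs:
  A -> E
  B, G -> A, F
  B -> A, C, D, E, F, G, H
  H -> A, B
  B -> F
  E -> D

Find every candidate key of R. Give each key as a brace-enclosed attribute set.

{B} is a candidate key since {B}⁺ = {A, B, C, D, E, F, G, H} covers every attribute.
{H} is a candidate key since {H}⁺ = {A, B, C, D, E, F, G, H} covers every attribute.
Any other superkey properly contains one of these, so there are no further candidate keys.

{B}, {H}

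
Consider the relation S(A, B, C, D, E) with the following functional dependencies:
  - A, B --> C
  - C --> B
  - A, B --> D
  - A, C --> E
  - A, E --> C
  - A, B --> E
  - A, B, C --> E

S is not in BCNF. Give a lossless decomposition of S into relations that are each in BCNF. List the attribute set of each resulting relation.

{A, C, D, E}; {B, C}

Candidate keys of the original relation: {A, B}, {A, C}, {A, E}.
Within {A, B, C, D, E}: {C}⁺ ∩ {A, B, C, D, E} = {B, C}, not the whole set, so C --> B violates BCNF; decompose into {B, C} and {A, C, D, E}.
{B, C}: every determinant is a superkey — BCNF.
{A, C, D, E}: every determinant is a superkey — BCNF.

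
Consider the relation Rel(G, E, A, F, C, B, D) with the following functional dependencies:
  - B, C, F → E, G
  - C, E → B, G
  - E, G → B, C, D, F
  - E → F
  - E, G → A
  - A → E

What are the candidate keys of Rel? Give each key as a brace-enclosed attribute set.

{A, C}⁺ = {A, B, C, D, E, F, G}, which is every attribute, so {A, C} is a candidate key.
{A, G}⁺ = {A, B, C, D, E, F, G}, which is every attribute, so {A, G} is a candidate key.
{C, E}⁺ = {A, B, C, D, E, F, G}, which is every attribute, so {C, E} is a candidate key.
{E, G}⁺ = {A, B, C, D, E, F, G}, which is every attribute, so {E, G} is a candidate key.
{B, C, F}⁺ = {A, B, C, D, E, F, G}, which is every attribute, so {B, C, F} is a candidate key.
Any other superkey properly contains one of these, so there are no further candidate keys.

{A, C}, {A, G}, {B, C, F}, {C, E}, {E, G}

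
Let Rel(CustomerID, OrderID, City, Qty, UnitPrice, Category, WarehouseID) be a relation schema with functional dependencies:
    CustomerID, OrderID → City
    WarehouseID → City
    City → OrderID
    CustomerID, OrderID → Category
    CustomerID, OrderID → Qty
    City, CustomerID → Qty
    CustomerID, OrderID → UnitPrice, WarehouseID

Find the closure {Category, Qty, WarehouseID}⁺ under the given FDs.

{Category, City, OrderID, Qty, WarehouseID}

Start with {Category, Qty, WarehouseID}.
WarehouseID → City applies; add {City} → now {Category, City, Qty, WarehouseID}.
City → OrderID applies; add {OrderID} → now {Category, City, OrderID, Qty, WarehouseID}.
No further FD applies.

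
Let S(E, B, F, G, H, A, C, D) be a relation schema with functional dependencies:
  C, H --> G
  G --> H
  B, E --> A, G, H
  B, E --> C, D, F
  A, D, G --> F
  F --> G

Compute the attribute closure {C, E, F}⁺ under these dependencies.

{C, E, F, G, H}

Start with {C, E, F}.
F --> G applies; add {G} → now {C, E, F, G}.
G --> H applies; add {H} → now {C, E, F, G, H}.
No further FD applies.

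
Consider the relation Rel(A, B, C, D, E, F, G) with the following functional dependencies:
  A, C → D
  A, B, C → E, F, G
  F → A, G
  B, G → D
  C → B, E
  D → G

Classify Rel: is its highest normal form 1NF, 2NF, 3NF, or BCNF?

Candidate keys: {A, C}, {C, F}. Prime attributes: {A, C, F}.
F → A, G breaks BCNF: {F}⁺ = {A, F, G}, so {F} is not a superkey.
F → A, G determines the non-prime attribute {G} from a non-superkey — 3NF is violated.
Since {C} ⊂ {A, C} and {C}⁺ ⊇ {B, E} with {B, E} non-prime, there is a partial dependency; 2NF fails.

1NF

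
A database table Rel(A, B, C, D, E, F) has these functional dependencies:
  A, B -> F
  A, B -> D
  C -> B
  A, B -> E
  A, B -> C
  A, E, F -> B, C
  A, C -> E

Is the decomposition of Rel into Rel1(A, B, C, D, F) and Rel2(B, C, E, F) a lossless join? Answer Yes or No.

Common attributes: {B, C, F}; their closure is {B, C, F}.
Neither Rel1 nor Rel2 is contained in that closure, so the decomposition is lossy.

No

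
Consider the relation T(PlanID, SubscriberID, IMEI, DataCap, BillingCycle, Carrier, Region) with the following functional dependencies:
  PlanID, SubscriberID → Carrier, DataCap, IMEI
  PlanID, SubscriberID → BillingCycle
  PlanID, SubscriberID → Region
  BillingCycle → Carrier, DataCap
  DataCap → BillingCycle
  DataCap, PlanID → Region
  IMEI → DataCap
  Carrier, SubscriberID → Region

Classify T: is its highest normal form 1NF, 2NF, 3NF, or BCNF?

Candidate key: {PlanID, SubscriberID}. Prime attributes: {PlanID, SubscriberID}.
For BillingCycle → Carrier, DataCap we have {BillingCycle}⁺ = {BillingCycle, Carrier, DataCap}; {BillingCycle} is not a superkey, so BCNF fails.
BillingCycle → Carrier, DataCap has non-prime {Carrier, DataCap} on the right and a non-superkey on the left, so 3NF fails.
No proper subset of a key has a non-prime attribute in its closure, so there is no partial dependency; 2NF holds.

2NF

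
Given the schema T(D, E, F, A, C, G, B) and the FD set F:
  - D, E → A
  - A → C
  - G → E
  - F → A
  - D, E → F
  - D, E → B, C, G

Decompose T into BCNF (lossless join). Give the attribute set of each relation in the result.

Candidate keys of the original relation: {D, E}, {D, G}.
In {A, B, C, D, E, F, G}, {A} is not a superkey ({A}⁺ restricted to this set is {A, C}), so split on A → C into {A, C} and {A, B, D, E, F, G}.
{A, C} has no BCNF violation.
In {A, B, D, E, F, G}, {G} is not a superkey ({G}⁺ restricted to this set is {E, G}), so split on G → E into {E, G} and {A, B, D, F, G}.
{E, G} has no BCNF violation.
In {A, B, D, F, G}, {F} is not a superkey ({F}⁺ restricted to this set is {A, F}), so split on F → A into {A, F} and {B, D, F, G}.
{A, F} has no BCNF violation.
{B, D, F, G} has no BCNF violation.

{A, C}; {A, F}; {B, D, F, G}; {E, G}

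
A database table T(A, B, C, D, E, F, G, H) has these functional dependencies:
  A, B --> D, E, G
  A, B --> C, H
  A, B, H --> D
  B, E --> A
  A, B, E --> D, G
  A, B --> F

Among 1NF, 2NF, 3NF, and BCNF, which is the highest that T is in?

BCNF

Candidate keys: {A, B}, {B, E}. Prime attributes: {A, B, E}.
Every FD has a superkey on the left, so the relation is in BCNF.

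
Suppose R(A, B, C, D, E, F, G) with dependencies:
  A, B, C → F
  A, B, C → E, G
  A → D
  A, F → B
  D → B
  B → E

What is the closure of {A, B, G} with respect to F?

{A, B, D, E, G}

Start with {A, B, G}.
A → D applies; add {D} → now {A, B, D, G}.
B → E applies; add {E} → now {A, B, D, E, G}.
No further FD applies.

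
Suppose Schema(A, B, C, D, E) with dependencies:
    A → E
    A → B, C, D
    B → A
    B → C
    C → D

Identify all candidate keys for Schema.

{A}⁺ = {A, B, C, D, E}, which is every attribute, so {A} is a candidate key.
{B}⁺ = {A, B, C, D, E}, which is every attribute, so {B} is a candidate key.
These are minimal and exhaustive — every other superkey contains one of them.

{A}, {B}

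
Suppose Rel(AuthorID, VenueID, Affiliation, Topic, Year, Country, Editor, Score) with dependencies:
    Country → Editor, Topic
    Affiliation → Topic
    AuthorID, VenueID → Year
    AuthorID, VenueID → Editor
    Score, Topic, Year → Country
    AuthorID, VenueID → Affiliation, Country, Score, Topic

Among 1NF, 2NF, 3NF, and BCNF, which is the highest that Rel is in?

Candidate key: {AuthorID, VenueID}. Prime attributes: {AuthorID, VenueID}.
For Country → Editor, Topic we have {Country}⁺ = {Country, Editor, Topic}; {Country} is not a superkey, so BCNF fails.
Country → Editor, Topic determines the non-prime attributes {Editor, Topic} from a non-superkey — 3NF is violated.
No proper subset of a key has a non-prime attribute in its closure, so there is no partial dependency; 2NF holds.

2NF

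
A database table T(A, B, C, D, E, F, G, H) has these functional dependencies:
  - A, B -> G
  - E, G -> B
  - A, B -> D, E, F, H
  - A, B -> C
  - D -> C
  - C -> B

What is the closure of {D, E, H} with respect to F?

Start with {D, E, H}.
D -> C applies; add {C} → now {C, D, E, H}.
C -> B applies; add {B} → now {B, C, D, E, H}.
No further FD applies.

{B, C, D, E, H}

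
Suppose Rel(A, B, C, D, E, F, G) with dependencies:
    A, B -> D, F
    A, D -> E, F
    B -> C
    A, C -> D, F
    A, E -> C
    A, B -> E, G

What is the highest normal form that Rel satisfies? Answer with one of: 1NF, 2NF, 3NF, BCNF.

Candidate key: {A, B}. Prime attributes: {A, B}.
A, D -> E, F breaks BCNF: {A, D}⁺ = {A, C, D, E, F}, so {A, D} is not a superkey.
A, D -> E, F determines the non-prime attributes {E, F} from a non-superkey — 3NF is violated.
The proper key subset {B} of {A, B} determines non-prime {C}, so the relation is not even in 2NF.

1NF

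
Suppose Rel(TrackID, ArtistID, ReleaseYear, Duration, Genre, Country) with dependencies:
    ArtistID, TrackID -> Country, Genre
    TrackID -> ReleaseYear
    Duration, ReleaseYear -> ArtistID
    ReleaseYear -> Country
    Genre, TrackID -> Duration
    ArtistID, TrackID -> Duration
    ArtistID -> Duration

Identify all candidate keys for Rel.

Attributes never on any right-hand side: {TrackID} — every candidate key must contain it.
{ArtistID, TrackID}⁺ = {ArtistID, Country, Duration, Genre, ReleaseYear, TrackID}, which is every attribute, so {ArtistID, TrackID} is a candidate key.
{Duration, TrackID}⁺ = {ArtistID, Country, Duration, Genre, ReleaseYear, TrackID}, which is every attribute, so {Duration, TrackID} is a candidate key.
{Genre, TrackID}⁺ = {ArtistID, Country, Duration, Genre, ReleaseYear, TrackID}, which is every attribute, so {Genre, TrackID} is a candidate key.
Any other superkey properly contains one of these, so there are no further candidate keys.

{ArtistID, TrackID}, {Duration, TrackID}, {Genre, TrackID}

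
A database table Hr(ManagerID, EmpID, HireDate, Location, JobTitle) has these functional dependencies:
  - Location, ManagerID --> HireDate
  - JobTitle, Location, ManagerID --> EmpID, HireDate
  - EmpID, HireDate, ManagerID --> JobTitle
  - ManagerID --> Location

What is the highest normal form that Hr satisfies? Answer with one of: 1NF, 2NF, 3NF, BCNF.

Candidate keys: {EmpID, ManagerID}, {JobTitle, ManagerID}. Prime attributes: {EmpID, JobTitle, ManagerID}.
For Location, ManagerID --> HireDate we have {Location, ManagerID}⁺ = {HireDate, Location, ManagerID}; {Location, ManagerID} is not a superkey, so BCNF fails.
Location, ManagerID --> HireDate determines the non-prime attribute {HireDate} from a non-superkey — 3NF is violated.
{ManagerID} is a proper subset of the key {EmpID, ManagerID}, and {ManagerID}⁺ contains the non-prime attributes {HireDate, Location} — a partial dependency, so 2NF is violated.

1NF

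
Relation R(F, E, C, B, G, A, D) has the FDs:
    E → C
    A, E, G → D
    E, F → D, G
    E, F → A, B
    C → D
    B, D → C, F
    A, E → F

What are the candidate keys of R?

Attributes never on any right-hand side: {E} — every candidate key must contain it.
{A, E}⁺ = {A, B, C, D, E, F, G}, which is every attribute, so {A, E} is a candidate key.
{B, E}⁺ = {A, B, C, D, E, F, G}, which is every attribute, so {B, E} is a candidate key.
{E, F}⁺ = {A, B, C, D, E, F, G}, which is every attribute, so {E, F} is a candidate key.
No proper subset of any of these is a key, and no other minimal superkey exists.

{A, E}, {B, E}, {E, F}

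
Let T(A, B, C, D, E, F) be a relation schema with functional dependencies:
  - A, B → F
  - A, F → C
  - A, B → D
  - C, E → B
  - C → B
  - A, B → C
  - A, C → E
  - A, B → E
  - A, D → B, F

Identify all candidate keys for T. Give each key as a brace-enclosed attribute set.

No FD produces {A}, so it must be in every candidate key.
{A, B} is a candidate key since {A, B}⁺ = {A, B, C, D, E, F} covers every attribute.
{A, C} is a candidate key since {A, C}⁺ = {A, B, C, D, E, F} covers every attribute.
{A, D} is a candidate key since {A, D}⁺ = {A, B, C, D, E, F} covers every attribute.
{A, F} is a candidate key since {A, F}⁺ = {A, B, C, D, E, F} covers every attribute.
These are minimal and exhaustive — every other superkey contains one of them.

{A, B}, {A, C}, {A, D}, {A, F}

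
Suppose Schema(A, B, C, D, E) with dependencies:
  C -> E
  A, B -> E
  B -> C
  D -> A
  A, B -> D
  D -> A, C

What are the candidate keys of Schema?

No FD produces {B}, so it must be in every candidate key.
{A, B}⁺ = {A, B, C, D, E} — all of the relation — so {A, B} is a candidate key.
{B, D}⁺ = {A, B, C, D, E} — all of the relation — so {B, D} is a candidate key.
Any other superkey properly contains one of these, so there are no further candidate keys.

{A, B}, {B, D}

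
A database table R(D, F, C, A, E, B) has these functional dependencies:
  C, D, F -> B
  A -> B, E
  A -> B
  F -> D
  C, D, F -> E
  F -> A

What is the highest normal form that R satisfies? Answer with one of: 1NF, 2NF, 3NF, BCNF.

Candidate key: {C, F}. Prime attributes: {C, F}.
For A -> B, E we have {A}⁺ = {A, B, E}; {A} is not a superkey, so BCNF fails.
A -> B, E has non-prime {B, E} on the right and a non-superkey on the left, so 3NF fails.
Since {F} ⊂ {C, F} and {F}⁺ ⊇ {A, B, D, E} with {A, B, D, E} non-prime, there is a partial dependency; 2NF fails.

1NF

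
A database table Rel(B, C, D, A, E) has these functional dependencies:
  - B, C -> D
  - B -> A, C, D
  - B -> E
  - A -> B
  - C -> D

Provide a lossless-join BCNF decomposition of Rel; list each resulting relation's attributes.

Candidate keys of the original relation: {A}, {B}.
Within {A, B, C, D, E}: {C}⁺ ∩ {A, B, C, D, E} = {C, D}, not the whole set, so C -> D violates BCNF; decompose into {C, D} and {A, B, C, E}.
{C, D} is in BCNF.
{A, B, C, E} is in BCNF.

{A, B, C, E}; {C, D}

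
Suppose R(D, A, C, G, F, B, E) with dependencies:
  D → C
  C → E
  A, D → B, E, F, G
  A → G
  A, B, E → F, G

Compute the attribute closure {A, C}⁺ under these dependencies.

Start with {A, C}.
C → E applies; add {E} → now {A, C, E}.
A → G applies; add {G} → now {A, C, E, G}.
No further FD applies.

{A, C, E, G}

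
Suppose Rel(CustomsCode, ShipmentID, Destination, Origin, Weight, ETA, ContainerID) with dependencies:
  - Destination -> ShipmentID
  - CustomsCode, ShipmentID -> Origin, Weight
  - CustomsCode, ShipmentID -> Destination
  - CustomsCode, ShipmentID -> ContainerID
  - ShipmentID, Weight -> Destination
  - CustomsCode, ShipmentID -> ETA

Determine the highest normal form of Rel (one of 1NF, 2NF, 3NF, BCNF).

Candidate keys: {CustomsCode, Destination}, {CustomsCode, ShipmentID}. Prime attributes: {CustomsCode, Destination, ShipmentID}.
Destination -> ShipmentID breaks BCNF: {Destination}⁺ = {Destination, ShipmentID}, so {Destination} is not a superkey.
Since {ShipmentID} ⊆ prime attributes and every other non-superkey FD also has a prime right side, the schema is in 3NF.

3NF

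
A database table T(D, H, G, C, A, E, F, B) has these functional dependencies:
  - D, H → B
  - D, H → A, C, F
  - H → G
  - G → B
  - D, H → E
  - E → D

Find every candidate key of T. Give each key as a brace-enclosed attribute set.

{D, H}, {E, H}

No FD produces {H}, so it must be in every candidate key.
{D, H} is a candidate key since {D, H}⁺ = {A, B, C, D, E, F, G, H} covers every attribute.
{E, H} is a candidate key since {E, H}⁺ = {A, B, C, D, E, F, G, H} covers every attribute.
These are minimal and exhaustive — every other superkey contains one of them.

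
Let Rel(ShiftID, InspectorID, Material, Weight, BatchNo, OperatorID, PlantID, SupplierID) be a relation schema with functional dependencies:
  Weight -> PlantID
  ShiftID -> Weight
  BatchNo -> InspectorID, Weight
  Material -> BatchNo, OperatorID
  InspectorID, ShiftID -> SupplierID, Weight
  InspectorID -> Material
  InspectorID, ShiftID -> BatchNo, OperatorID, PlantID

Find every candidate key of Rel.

No FD produces {ShiftID}, so it must be in every candidate key.
{BatchNo, ShiftID}⁺ = {BatchNo, InspectorID, Material, OperatorID, PlantID, ShiftID, SupplierID, Weight} — all of the relation — so {BatchNo, ShiftID} is a candidate key.
{InspectorID, ShiftID}⁺ = {BatchNo, InspectorID, Material, OperatorID, PlantID, ShiftID, SupplierID, Weight} — all of the relation — so {InspectorID, ShiftID} is a candidate key.
{Material, ShiftID}⁺ = {BatchNo, InspectorID, Material, OperatorID, PlantID, ShiftID, SupplierID, Weight} — all of the relation — so {Material, ShiftID} is a candidate key.
Any other superkey properly contains one of these, so there are no further candidate keys.

{BatchNo, ShiftID}, {InspectorID, ShiftID}, {Material, ShiftID}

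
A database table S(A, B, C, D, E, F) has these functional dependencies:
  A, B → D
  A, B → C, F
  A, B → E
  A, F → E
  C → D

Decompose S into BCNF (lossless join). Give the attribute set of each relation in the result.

Candidate key of the original relation: {A, B}.
In {A, B, C, D, E, F}, {A, F} is not a superkey ({A, F}⁺ restricted to this set is {A, E, F}), so split on A, F → E into {A, E, F} and {A, B, C, D, F}.
{A, E, F} has no BCNF violation.
In {A, B, C, D, F}, {C} is not a superkey ({C}⁺ restricted to this set is {C, D}), so split on C → D into {C, D} and {A, B, C, F}.
{C, D} has no BCNF violation.
{A, B, C, F} has no BCNF violation.

{A, B, C, F}; {A, E, F}; {C, D}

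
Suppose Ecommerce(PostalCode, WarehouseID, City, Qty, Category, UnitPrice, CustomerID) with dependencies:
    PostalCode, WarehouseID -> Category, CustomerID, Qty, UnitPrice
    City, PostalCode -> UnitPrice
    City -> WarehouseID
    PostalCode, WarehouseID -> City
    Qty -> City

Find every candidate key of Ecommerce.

Attributes never on any right-hand side: {PostalCode} — every candidate key must contain it.
{City, PostalCode}⁺ = {Category, City, CustomerID, PostalCode, Qty, UnitPrice, WarehouseID}, which is every attribute, so {City, PostalCode} is a candidate key.
{PostalCode, Qty}⁺ = {Category, City, CustomerID, PostalCode, Qty, UnitPrice, WarehouseID}, which is every attribute, so {PostalCode, Qty} is a candidate key.
{PostalCode, WarehouseID}⁺ = {Category, City, CustomerID, PostalCode, Qty, UnitPrice, WarehouseID}, which is every attribute, so {PostalCode, WarehouseID} is a candidate key.
These are minimal and exhaustive — every other superkey contains one of them.

{City, PostalCode}, {PostalCode, Qty}, {PostalCode, WarehouseID}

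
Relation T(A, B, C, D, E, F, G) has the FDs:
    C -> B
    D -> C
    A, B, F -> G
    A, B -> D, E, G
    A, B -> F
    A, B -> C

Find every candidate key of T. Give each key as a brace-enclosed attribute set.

No FD produces {A}, so it must be in every candidate key.
{A, B}⁺ = {A, B, C, D, E, F, G} — all of the relation — so {A, B} is a candidate key.
{A, C}⁺ = {A, B, C, D, E, F, G} — all of the relation — so {A, C} is a candidate key.
{A, D}⁺ = {A, B, C, D, E, F, G} — all of the relation — so {A, D} is a candidate key.
Any other superkey properly contains one of these, so there are no further candidate keys.

{A, B}, {A, C}, {A, D}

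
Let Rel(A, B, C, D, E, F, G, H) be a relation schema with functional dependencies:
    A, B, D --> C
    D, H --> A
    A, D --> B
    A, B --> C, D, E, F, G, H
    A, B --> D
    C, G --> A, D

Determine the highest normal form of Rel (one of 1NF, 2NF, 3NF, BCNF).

BCNF

Candidate keys: {A, B}, {A, D}, {C, G}, {D, H}. Prime attributes: {A, B, C, D, G, H}.
The left-hand side of every FD is a superkey, so BCNF is satisfied.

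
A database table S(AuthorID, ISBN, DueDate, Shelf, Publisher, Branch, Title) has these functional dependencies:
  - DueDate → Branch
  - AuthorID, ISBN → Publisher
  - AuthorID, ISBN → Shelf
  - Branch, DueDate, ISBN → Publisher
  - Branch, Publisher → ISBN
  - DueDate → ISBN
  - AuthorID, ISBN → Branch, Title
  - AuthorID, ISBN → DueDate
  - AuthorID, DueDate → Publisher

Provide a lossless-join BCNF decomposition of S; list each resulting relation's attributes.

Candidate keys of the original relation: {AuthorID, Branch, Publisher}, {AuthorID, DueDate}, {AuthorID, ISBN}.
Within {AuthorID, Branch, DueDate, ISBN, Publisher, Shelf, Title}: {DueDate}⁺ ∩ {AuthorID, Branch, DueDate, ISBN, Publisher, Shelf, Title} = {Branch, DueDate, ISBN, Publisher}, not the whole set, so DueDate → Branch, ISBN, Publisher violates BCNF; decompose into {Branch, DueDate, ISBN, Publisher} and {AuthorID, DueDate, Shelf, Title}.
Within {Branch, DueDate, ISBN, Publisher}: {Branch, Publisher}⁺ ∩ {Branch, DueDate, ISBN, Publisher} = {Branch, ISBN, Publisher}, not the whole set, so Branch, Publisher → ISBN violates BCNF; decompose into {Branch, ISBN, Publisher} and {Branch, DueDate, Publisher}.
{Branch, ISBN, Publisher} is in BCNF.
{Branch, DueDate, Publisher} is in BCNF.
{AuthorID, DueDate, Shelf, Title} is in BCNF.

{AuthorID, DueDate, Shelf, Title}; {Branch, DueDate, Publisher}; {Branch, ISBN, Publisher}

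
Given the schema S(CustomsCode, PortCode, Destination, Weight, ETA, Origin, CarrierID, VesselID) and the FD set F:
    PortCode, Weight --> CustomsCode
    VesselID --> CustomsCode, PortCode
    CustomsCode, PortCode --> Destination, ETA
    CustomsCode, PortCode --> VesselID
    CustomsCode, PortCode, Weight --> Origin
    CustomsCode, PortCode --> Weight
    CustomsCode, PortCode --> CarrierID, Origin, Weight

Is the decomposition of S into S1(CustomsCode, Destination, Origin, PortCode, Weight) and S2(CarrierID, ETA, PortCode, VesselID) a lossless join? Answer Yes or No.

The shared attributes are {PortCode} and {PortCode}⁺ = {PortCode}.
Neither S1 nor S2 is contained in that closure, so the decomposition is lossy.

No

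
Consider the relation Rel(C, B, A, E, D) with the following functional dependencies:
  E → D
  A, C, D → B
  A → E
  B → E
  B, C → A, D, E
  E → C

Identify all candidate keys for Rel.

{A}⁺ = {A, B, C, D, E} — all of the relation — so {A} is a candidate key.
{B}⁺ = {A, B, C, D, E} — all of the relation — so {B} is a candidate key.
No proper subset of any of these is a key, and no other minimal superkey exists.

{A}, {B}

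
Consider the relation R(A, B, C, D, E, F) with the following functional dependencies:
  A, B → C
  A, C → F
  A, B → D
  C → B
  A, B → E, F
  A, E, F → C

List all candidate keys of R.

{A} never appears on the right of any FD, so every key must include it.
{A, B}⁺ = {A, B, C, D, E, F}, which is every attribute, so {A, B} is a candidate key.
{A, C}⁺ = {A, B, C, D, E, F}, which is every attribute, so {A, C} is a candidate key.
{A, E, F}⁺ = {A, B, C, D, E, F}, which is every attribute, so {A, E, F} is a candidate key.
These are minimal and exhaustive — every other superkey contains one of them.

{A, B}, {A, C}, {A, E, F}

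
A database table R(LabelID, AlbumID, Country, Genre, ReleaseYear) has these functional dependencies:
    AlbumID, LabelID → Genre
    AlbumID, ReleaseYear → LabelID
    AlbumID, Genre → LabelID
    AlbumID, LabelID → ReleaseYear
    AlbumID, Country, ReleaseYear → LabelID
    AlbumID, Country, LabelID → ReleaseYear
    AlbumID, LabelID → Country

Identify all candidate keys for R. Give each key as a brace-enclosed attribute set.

{AlbumID} never appears on the right of any FD, so every key must include it.
{AlbumID, Genre}⁺ = {AlbumID, Country, Genre, LabelID, ReleaseYear} — all of the relation — so {AlbumID, Genre} is a candidate key.
{AlbumID, LabelID}⁺ = {AlbumID, Country, Genre, LabelID, ReleaseYear} — all of the relation — so {AlbumID, LabelID} is a candidate key.
{AlbumID, ReleaseYear}⁺ = {AlbumID, Country, Genre, LabelID, ReleaseYear} — all of the relation — so {AlbumID, ReleaseYear} is a candidate key.
These are minimal and exhaustive — every other superkey contains one of them.

{AlbumID, Genre}, {AlbumID, LabelID}, {AlbumID, ReleaseYear}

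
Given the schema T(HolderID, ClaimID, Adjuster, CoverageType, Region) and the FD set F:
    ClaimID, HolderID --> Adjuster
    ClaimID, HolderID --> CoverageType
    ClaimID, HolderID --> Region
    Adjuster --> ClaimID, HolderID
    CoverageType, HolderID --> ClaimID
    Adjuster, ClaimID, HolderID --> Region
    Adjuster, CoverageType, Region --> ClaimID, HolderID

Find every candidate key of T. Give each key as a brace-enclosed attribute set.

{Adjuster} is a candidate key since {Adjuster}⁺ = {Adjuster, ClaimID, CoverageType, HolderID, Region} covers every attribute.
{ClaimID, HolderID} is a candidate key since {ClaimID, HolderID}⁺ = {Adjuster, ClaimID, CoverageType, HolderID, Region} covers every attribute.
{CoverageType, HolderID} is a candidate key since {CoverageType, HolderID}⁺ = {Adjuster, ClaimID, CoverageType, HolderID, Region} covers every attribute.
No proper subset of any of these is a key, and no other minimal superkey exists.

{Adjuster}, {ClaimID, HolderID}, {CoverageType, HolderID}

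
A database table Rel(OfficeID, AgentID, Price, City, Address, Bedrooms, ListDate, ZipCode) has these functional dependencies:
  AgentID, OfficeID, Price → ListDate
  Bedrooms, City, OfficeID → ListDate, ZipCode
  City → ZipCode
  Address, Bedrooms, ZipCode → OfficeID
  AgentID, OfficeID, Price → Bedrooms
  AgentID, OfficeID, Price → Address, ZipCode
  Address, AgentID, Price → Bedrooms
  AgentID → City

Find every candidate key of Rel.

No FD produces {AgentID, Price}, so they must be in every candidate key.
Closure of {Address, AgentID, Price} is {Address, AgentID, Bedrooms, City, ListDate, OfficeID, Price, ZipCode}, the whole schema; {Address, AgentID, Price} is a candidate key.
Closure of {AgentID, OfficeID, Price} is {Address, AgentID, Bedrooms, City, ListDate, OfficeID, Price, ZipCode}, the whole schema; {AgentID, OfficeID, Price} is a candidate key.
No proper subset of any of these is a key, and no other minimal superkey exists.

{Address, AgentID, Price}, {AgentID, OfficeID, Price}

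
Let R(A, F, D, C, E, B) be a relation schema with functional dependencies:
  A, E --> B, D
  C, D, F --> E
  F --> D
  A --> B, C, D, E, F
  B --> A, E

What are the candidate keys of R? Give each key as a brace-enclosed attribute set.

Closure of {A} is {A, B, C, D, E, F}, the whole schema; {A} is a candidate key.
Closure of {B} is {A, B, C, D, E, F}, the whole schema; {B} is a candidate key.
These are minimal and exhaustive — every other superkey contains one of them.

{A}, {B}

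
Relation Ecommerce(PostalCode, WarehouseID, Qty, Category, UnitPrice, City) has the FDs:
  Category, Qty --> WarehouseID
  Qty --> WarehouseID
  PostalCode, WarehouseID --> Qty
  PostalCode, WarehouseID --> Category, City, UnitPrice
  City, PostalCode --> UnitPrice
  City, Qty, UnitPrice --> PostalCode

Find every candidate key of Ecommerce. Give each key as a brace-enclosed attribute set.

{PostalCode, Qty} is a candidate key since {PostalCode, Qty}⁺ = {Category, City, PostalCode, Qty, UnitPrice, WarehouseID} covers every attribute.
{PostalCode, WarehouseID} is a candidate key since {PostalCode, WarehouseID}⁺ = {Category, City, PostalCode, Qty, UnitPrice, WarehouseID} covers every attribute.
{City, Qty, UnitPrice} is a candidate key since {City, Qty, UnitPrice}⁺ = {Category, City, PostalCode, Qty, UnitPrice, WarehouseID} covers every attribute.
These are minimal and exhaustive — every other superkey contains one of them.

{City, Qty, UnitPrice}, {PostalCode, Qty}, {PostalCode, WarehouseID}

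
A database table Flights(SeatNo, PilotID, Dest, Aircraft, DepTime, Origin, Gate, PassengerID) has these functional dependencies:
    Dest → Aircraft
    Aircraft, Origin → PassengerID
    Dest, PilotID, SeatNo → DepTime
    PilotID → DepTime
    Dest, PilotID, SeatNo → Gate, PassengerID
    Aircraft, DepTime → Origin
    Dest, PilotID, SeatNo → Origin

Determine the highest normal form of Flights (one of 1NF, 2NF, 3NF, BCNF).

Candidate key: {Dest, PilotID, SeatNo}. Prime attributes: {Dest, PilotID, SeatNo}.
Dest → Aircraft: {Dest}⁺ = {Aircraft, Dest}, which is not all of the attributes, so the left side is not a superkey — BCNF is violated.
Dest → Aircraft determines the non-prime attribute {Aircraft} from a non-superkey — 3NF is violated.
The proper key subset {Dest} of {Dest, PilotID, SeatNo} determines non-prime {Aircraft}, so the relation is not even in 2NF.

1NF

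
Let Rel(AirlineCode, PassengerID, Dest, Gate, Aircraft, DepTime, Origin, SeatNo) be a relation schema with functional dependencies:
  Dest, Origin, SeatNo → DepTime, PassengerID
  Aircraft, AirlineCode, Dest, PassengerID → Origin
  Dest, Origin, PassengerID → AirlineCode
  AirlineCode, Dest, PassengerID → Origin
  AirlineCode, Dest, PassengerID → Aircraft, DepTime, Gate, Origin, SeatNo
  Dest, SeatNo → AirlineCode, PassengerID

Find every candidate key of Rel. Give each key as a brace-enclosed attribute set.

{AirlineCode, Dest, PassengerID}, {Dest, Origin, PassengerID}, {Dest, SeatNo}

No FD produces {Dest}, so it must be in every candidate key.
{Dest, SeatNo}⁺ = {Aircraft, AirlineCode, DepTime, Dest, Gate, Origin, PassengerID, SeatNo}, which is every attribute, so {Dest, SeatNo} is a candidate key.
{AirlineCode, Dest, PassengerID}⁺ = {Aircraft, AirlineCode, DepTime, Dest, Gate, Origin, PassengerID, SeatNo}, which is every attribute, so {AirlineCode, Dest, PassengerID} is a candidate key.
{Dest, Origin, PassengerID}⁺ = {Aircraft, AirlineCode, DepTime, Dest, Gate, Origin, PassengerID, SeatNo}, which is every attribute, so {Dest, Origin, PassengerID} is a candidate key.
No proper subset of any of these is a key, and no other minimal superkey exists.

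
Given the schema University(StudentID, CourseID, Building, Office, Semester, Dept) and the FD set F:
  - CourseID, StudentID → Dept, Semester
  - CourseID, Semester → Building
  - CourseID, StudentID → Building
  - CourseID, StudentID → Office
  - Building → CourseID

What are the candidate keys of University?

{StudentID} never appears on the right of any FD, so every key must include it.
{Building, StudentID} is a candidate key since {Building, StudentID}⁺ = {Building, CourseID, Dept, Office, Semester, StudentID} covers every attribute.
{CourseID, StudentID} is a candidate key since {CourseID, StudentID}⁺ = {Building, CourseID, Dept, Office, Semester, StudentID} covers every attribute.
These are minimal and exhaustive — every other superkey contains one of them.

{Building, StudentID}, {CourseID, StudentID}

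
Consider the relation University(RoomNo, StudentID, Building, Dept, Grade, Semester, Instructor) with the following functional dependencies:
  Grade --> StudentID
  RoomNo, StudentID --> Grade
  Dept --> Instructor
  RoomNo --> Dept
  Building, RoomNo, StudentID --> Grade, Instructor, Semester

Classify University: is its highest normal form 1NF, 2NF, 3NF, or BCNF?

1NF

Candidate keys: {Building, Grade, RoomNo}, {Building, RoomNo, StudentID}. Prime attributes: {Building, Grade, RoomNo, StudentID}.
For Grade --> StudentID we have {Grade}⁺ = {Grade, StudentID}; {Grade} is not a superkey, so BCNF fails.
Dept --> Instructor determines the non-prime attribute {Instructor} from a non-superkey — 3NF is violated.
The proper key subset {RoomNo} of {Building, Grade, RoomNo} determines non-prime {Dept, Instructor}, so the relation is not even in 2NF.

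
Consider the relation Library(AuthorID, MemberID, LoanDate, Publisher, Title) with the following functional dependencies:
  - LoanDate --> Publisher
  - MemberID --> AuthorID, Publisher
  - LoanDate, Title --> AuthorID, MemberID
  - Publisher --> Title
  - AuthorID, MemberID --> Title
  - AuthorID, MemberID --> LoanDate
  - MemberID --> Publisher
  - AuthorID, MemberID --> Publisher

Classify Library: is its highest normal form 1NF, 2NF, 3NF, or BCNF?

Candidate keys: {LoanDate}, {MemberID}. Prime attributes: {LoanDate, MemberID}.
For Publisher --> Title we have {Publisher}⁺ = {Publisher, Title}; {Publisher} is not a superkey, so BCNF fails.
Publisher --> Title has non-prime {Title} on the right and a non-superkey on the left, so 3NF fails.
All keys have size 1, which rules out partial dependencies — 2NF is satisfied.

2NF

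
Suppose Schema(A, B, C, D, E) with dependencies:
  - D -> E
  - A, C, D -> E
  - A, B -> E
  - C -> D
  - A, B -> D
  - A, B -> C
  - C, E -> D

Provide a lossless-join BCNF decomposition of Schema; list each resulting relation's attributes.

{A, B, C}; {C, D}; {D, E}

Candidate key of the original relation: {A, B}.
{A, B, C, D, E}: {D} determines {D, E} here but is not a superkey — split on D -> E, giving {D, E} and {A, B, C, D}.
{D, E} has no BCNF violation.
{A, B, C, D}: {C} determines {C, D} here but is not a superkey — split on C -> D, giving {C, D} and {A, B, C}.
{C, D} has no BCNF violation.
{A, B, C} has no BCNF violation.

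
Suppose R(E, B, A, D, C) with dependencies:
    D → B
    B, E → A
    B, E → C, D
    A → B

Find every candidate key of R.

{A, E}, {B, E}, {D, E}

No FD produces {E}, so it must be in every candidate key.
{A, E}⁺ = {A, B, C, D, E}, which is every attribute, so {A, E} is a candidate key.
{B, E}⁺ = {A, B, C, D, E}, which is every attribute, so {B, E} is a candidate key.
{D, E}⁺ = {A, B, C, D, E}, which is every attribute, so {D, E} is a candidate key.
These are minimal and exhaustive — every other superkey contains one of them.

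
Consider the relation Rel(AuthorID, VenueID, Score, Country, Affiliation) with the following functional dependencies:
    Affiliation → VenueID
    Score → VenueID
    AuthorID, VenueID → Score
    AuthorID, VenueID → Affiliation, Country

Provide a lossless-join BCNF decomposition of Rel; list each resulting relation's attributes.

{Affiliation, AuthorID, Country, Score}; {Affiliation, VenueID}

Candidate keys of the original relation: {Affiliation, AuthorID}, {AuthorID, Score}, {AuthorID, VenueID}.
Within {Affiliation, AuthorID, Country, Score, VenueID}: {Affiliation}⁺ ∩ {Affiliation, AuthorID, Country, Score, VenueID} = {Affiliation, VenueID}, not the whole set, so Affiliation → VenueID violates BCNF; decompose into {Affiliation, VenueID} and {Affiliation, AuthorID, Country, Score}.
{Affiliation, VenueID}: every determinant is a superkey — BCNF.
{Affiliation, AuthorID, Country, Score}: every determinant is a superkey — BCNF.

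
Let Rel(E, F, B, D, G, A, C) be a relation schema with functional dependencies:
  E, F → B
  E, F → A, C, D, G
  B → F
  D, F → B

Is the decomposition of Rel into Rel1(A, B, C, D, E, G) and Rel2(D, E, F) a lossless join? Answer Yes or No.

The shared attributes are {D, E} and {D, E}⁺ = {D, E}.
Rel1 ⊄ {D, E} and Rel2 ⊄ {D, E}, so the split is lossy.

No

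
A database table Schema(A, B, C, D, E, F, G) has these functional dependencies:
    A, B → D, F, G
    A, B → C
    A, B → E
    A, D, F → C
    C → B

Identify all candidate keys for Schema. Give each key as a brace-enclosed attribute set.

Attributes never on any right-hand side: {A} — every candidate key must contain it.
Closure of {A, B} is {A, B, C, D, E, F, G}, the whole schema; {A, B} is a candidate key.
Closure of {A, C} is {A, B, C, D, E, F, G}, the whole schema; {A, C} is a candidate key.
Closure of {A, D, F} is {A, B, C, D, E, F, G}, the whole schema; {A, D, F} is a candidate key.
These are minimal and exhaustive — every other superkey contains one of them.

{A, B}, {A, C}, {A, D, F}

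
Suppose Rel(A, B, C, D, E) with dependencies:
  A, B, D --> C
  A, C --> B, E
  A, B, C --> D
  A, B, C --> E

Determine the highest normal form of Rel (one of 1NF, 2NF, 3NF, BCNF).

Candidate keys: {A, B, D}, {A, C}. Prime attributes: {A, B, C, D}.
The left-hand side of every FD is a superkey, so BCNF is satisfied.

BCNF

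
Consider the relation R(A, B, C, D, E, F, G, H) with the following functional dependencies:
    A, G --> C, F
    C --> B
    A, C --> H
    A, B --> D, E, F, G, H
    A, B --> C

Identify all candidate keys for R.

{A, B}, {A, C}, {A, G}

{A} never appears on the right of any FD, so every key must include it.
Closure of {A, B} is {A, B, C, D, E, F, G, H}, the whole schema; {A, B} is a candidate key.
Closure of {A, C} is {A, B, C, D, E, F, G, H}, the whole schema; {A, C} is a candidate key.
Closure of {A, G} is {A, B, C, D, E, F, G, H}, the whole schema; {A, G} is a candidate key.
These are minimal and exhaustive — every other superkey contains one of them.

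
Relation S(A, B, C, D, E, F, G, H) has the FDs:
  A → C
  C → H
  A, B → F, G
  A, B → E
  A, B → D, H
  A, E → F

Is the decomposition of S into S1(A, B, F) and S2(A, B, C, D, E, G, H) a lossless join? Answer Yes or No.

Yes

S1 ∩ S2 = {A, B}; its closure under F is {A, B, C, D, E, F, G, H}.
This includes all of S1, so the common attributes are a superkey of S1 — the join is lossless.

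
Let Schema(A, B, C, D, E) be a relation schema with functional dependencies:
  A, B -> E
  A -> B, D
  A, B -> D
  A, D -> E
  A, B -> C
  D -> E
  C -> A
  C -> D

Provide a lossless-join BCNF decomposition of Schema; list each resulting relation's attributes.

{A, B, C, D}; {D, E}

Candidate keys of the original relation: {A}, {C}.
In {A, B, C, D, E}, {D} is not a superkey ({D}⁺ restricted to this set is {D, E}), so split on D -> E into {D, E} and {A, B, C, D}.
{D, E} is in BCNF.
{A, B, C, D} is in BCNF.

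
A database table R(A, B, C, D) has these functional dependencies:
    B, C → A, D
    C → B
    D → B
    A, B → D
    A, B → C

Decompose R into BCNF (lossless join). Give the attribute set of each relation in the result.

{A, C, D}; {B, D}

Candidate keys of the original relation: {A, B}, {A, D}, {C}.
Within {A, B, C, D}: {D}⁺ ∩ {A, B, C, D} = {B, D}, not the whole set, so D → B violates BCNF; decompose into {B, D} and {A, C, D}.
{B, D} is in BCNF.
{A, C, D} is in BCNF.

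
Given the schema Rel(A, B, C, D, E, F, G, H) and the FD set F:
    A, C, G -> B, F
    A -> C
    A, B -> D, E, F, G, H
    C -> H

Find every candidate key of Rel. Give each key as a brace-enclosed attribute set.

Attributes never on any right-hand side: {A} — every candidate key must contain it.
Closure of {A, B} is {A, B, C, D, E, F, G, H}, the whole schema; {A, B} is a candidate key.
Closure of {A, G} is {A, B, C, D, E, F, G, H}, the whole schema; {A, G} is a candidate key.
No proper subset of any of these is a key, and no other minimal superkey exists.

{A, B}, {A, G}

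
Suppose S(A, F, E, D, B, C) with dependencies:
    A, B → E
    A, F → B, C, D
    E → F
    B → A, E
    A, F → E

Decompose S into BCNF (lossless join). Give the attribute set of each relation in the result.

Candidate keys of the original relation: {A, E}, {A, F}, {B}.
Within {A, B, C, D, E, F}: {E}⁺ ∩ {A, B, C, D, E, F} = {E, F}, not the whole set, so E → F violates BCNF; decompose into {E, F} and {A, B, C, D, E}.
{E, F} has no BCNF violation.
{A, B, C, D, E} has no BCNF violation.

{A, B, C, D, E}; {E, F}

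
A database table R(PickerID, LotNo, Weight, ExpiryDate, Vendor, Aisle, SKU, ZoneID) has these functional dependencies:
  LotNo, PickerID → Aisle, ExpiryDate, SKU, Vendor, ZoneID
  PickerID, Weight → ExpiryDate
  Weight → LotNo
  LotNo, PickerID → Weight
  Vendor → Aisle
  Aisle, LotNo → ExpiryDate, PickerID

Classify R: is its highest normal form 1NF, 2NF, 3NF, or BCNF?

Candidate keys: {Aisle, LotNo}, {Aisle, Weight}, {LotNo, PickerID}, {LotNo, Vendor}, {PickerID, Weight}, {Vendor, Weight}. Prime attributes: {Aisle, LotNo, PickerID, Vendor, Weight}.
For Weight → LotNo we have {Weight}⁺ = {LotNo, Weight}; {Weight} is not a superkey, so BCNF fails.
Since {LotNo} ⊆ prime attributes and every other non-superkey FD also has a prime right side, the schema is in 3NF.

3NF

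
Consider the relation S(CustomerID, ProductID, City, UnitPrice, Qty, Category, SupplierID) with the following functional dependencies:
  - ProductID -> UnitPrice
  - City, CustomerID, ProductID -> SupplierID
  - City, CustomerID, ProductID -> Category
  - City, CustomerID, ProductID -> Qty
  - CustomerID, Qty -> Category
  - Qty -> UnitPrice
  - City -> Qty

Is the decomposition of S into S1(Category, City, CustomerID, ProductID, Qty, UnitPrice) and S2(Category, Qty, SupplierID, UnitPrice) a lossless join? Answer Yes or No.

No

Common attributes: {Category, Qty, UnitPrice}; their closure is {Category, Qty, UnitPrice}.
S1 ⊄ {Category, Qty, UnitPrice} and S2 ⊄ {Category, Qty, UnitPrice}, so the split is lossy.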